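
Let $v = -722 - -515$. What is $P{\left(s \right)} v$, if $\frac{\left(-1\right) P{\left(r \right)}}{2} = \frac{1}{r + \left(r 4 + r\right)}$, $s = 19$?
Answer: $\frac{69}{19} \approx 3.6316$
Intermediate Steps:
$P{\left(r \right)} = - \frac{1}{3 r}$ ($P{\left(r \right)} = - \frac{2}{r + \left(r 4 + r\right)} = - \frac{2}{r + \left(4 r + r\right)} = - \frac{2}{r + 5 r} = - \frac{2}{6 r} = - 2 \frac{1}{6 r} = - \frac{1}{3 r}$)
$v = -207$ ($v = -722 + 515 = -207$)
$P{\left(s \right)} v = - \frac{1}{3 \cdot 19} \left(-207\right) = \left(- \frac{1}{3}\right) \frac{1}{19} \left(-207\right) = \left(- \frac{1}{57}\right) \left(-207\right) = \frac{69}{19}$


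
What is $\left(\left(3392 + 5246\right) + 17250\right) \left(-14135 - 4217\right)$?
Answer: $-475096576$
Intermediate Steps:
$\left(\left(3392 + 5246\right) + 17250\right) \left(-14135 - 4217\right) = \left(8638 + 17250\right) \left(-18352\right) = 25888 \left(-18352\right) = -475096576$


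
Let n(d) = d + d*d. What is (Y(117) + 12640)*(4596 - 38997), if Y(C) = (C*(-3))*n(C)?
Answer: 166269183666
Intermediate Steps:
n(d) = d + d²
Y(C) = -3*C²*(1 + C) (Y(C) = (C*(-3))*(C*(1 + C)) = (-3*C)*(C*(1 + C)) = -3*C²*(1 + C))
(Y(117) + 12640)*(4596 - 38997) = (3*117²*(-1 - 1*117) + 12640)*(4596 - 38997) = (3*13689*(-1 - 117) + 12640)*(-34401) = (3*13689*(-118) + 12640)*(-34401) = (-4845906 + 12640)*(-34401) = -4833266*(-34401) = 166269183666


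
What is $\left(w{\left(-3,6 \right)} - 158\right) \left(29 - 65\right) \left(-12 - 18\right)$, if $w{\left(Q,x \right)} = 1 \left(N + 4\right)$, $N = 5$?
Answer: $-160920$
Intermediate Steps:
$w{\left(Q,x \right)} = 9$ ($w{\left(Q,x \right)} = 1 \left(5 + 4\right) = 1 \cdot 9 = 9$)
$\left(w{\left(-3,6 \right)} - 158\right) \left(29 - 65\right) \left(-12 - 18\right) = \left(9 - 158\right) \left(29 - 65\right) \left(-12 - 18\right) = - 149 \left(\left(-36\right) \left(-30\right)\right) = \left(-149\right) 1080 = -160920$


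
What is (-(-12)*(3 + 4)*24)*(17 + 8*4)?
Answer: 98784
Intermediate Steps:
(-(-12)*(3 + 4)*24)*(17 + 8*4) = (-(-12)*7*24)*(17 + 32) = (-4*(-21)*24)*49 = (84*24)*49 = 2016*49 = 98784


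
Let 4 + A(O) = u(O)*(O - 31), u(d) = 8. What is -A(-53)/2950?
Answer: 338/1475 ≈ 0.22915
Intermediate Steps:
A(O) = -252 + 8*O (A(O) = -4 + 8*(O - 31) = -4 + 8*(-31 + O) = -4 + (-248 + 8*O) = -252 + 8*O)
-A(-53)/2950 = -(-252 + 8*(-53))/2950 = -(-252 - 424)/2950 = -(-676)/2950 = -1*(-338/1475) = 338/1475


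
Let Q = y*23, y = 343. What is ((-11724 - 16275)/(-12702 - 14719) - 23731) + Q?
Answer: -25551499/1613 ≈ -15841.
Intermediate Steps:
Q = 7889 (Q = 343*23 = 7889)
((-11724 - 16275)/(-12702 - 14719) - 23731) + Q = ((-11724 - 16275)/(-12702 - 14719) - 23731) + 7889 = (-27999/(-27421) - 23731) + 7889 = (-27999*(-1/27421) - 23731) + 7889 = (1647/1613 - 23731) + 7889 = -38276456/1613 + 7889 = -25551499/1613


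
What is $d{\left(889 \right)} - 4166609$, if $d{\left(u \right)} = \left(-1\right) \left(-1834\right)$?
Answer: $-4164775$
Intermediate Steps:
$d{\left(u \right)} = 1834$
$d{\left(889 \right)} - 4166609 = 1834 - 4166609 = -4164775$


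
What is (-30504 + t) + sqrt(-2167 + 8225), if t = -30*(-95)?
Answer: -27654 + sqrt(6058) ≈ -27576.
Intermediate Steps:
t = 2850
(-30504 + t) + sqrt(-2167 + 8225) = (-30504 + 2850) + sqrt(-2167 + 8225) = -27654 + sqrt(6058)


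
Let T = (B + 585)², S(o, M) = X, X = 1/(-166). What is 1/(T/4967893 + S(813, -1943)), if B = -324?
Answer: 824670238/6340193 ≈ 130.07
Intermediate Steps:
X = -1/166 ≈ -0.0060241
S(o, M) = -1/166
T = 68121 (T = (-324 + 585)² = 261² = 68121)
1/(T/4967893 + S(813, -1943)) = 1/(68121/4967893 - 1/166) = 1/(6340193/824670238) = 824670238/6340193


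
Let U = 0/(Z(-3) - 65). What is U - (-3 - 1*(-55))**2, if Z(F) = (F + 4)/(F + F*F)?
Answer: -2704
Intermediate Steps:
Z(F) = (4 + F)/(F + F**2)
U = 0 (U = 0/((4 - 3)/((-3)*(1 - 3)) - 65) = 0/(-1/3*1/(-2) - 65) = 0/(-1/3*(-1/2)*1 - 65) = 0/(1/6 - 65) = 0/(-389/6) = 0*(-6/389) = 0)
U - (-3 - 1*(-55))**2 = 0 - (-3 - 1*(-55))**2 = 0 - (-3 + 55)**2 = 0 - 1*52**2 = 0 - 1*2704 = 0 - 2704 = -2704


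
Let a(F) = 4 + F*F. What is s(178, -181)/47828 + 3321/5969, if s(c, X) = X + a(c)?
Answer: 346902071/285485332 ≈ 1.2151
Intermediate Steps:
a(F) = 4 + F²
s(c, X) = 4 + X + c² (s(c, X) = X + (4 + c²) = 4 + X + c²)
s(178, -181)/47828 + 3321/5969 = (4 - 181 + 178²)/47828 + 3321/5969 = (4 - 181 + 31684)*(1/47828) + 3321*(1/5969) = 31507*(1/47828) + 3321/5969 = 31507/47828 + 3321/5969 = 346902071/285485332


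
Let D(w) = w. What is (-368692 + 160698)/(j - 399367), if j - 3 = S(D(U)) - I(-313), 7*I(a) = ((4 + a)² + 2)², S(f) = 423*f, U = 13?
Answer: 727979/4559880172 ≈ 0.00015965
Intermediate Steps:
I(a) = (2 + (4 + a)²)²/7 (I(a) = ((4 + a)² + 2)²/7 = (2 + (4 + a)²)²/7)
j = -9116964775/7 (j = 3 + (423*13 - (2 + (4 - 313)²)²/7) = 3 + (5499 - (2 + (-309)²)²/7) = 3 + (5499 - (2 + 95481)²/7) = 3 + (5499 - 95483²/7) = 3 + (5499 - 9117003289/7) = 3 - 9116964796/7 = -9116964775/7 ≈ -1.3024e+9)
(-368692 + 160698)/(j - 399367) = (-368692 + 160698)/(-9116964775/7 - 399367) = -207994/(-9119760344/7) = -207994*(-7/9119760344) = 727979/4559880172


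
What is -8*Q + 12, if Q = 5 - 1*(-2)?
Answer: -44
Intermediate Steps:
Q = 7 (Q = 5 + 2 = 7)
-8*Q + 12 = -8*7 + 12 = -56 + 12 = -44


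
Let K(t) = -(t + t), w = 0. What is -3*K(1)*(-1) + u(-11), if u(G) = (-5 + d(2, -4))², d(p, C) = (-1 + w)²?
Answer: 10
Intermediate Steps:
d(p, C) = 1 (d(p, C) = (-1 + 0)² = (-1)² = 1)
u(G) = 16 (u(G) = (-5 + 1)² = (-4)² = 16)
K(t) = -2*t
-3*K(1)*(-1) + u(-11) = -(-6)*(-1) + 16 = -3*(-2)*(-1) + 16 = 6*(-1) + 16 = -6 + 16 = 10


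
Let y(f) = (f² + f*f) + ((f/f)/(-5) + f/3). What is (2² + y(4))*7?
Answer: 3899/15 ≈ 259.93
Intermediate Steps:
y(f) = -⅕ + 2*f² + f/3 (y(f) = (f² + f²) + (1*(-⅕) + f*(⅓)) = 2*f² + (-⅕ + f/3) = -⅕ + 2*f² + f/3)
(2² + y(4))*7 = (2² + (-⅕ + 2*4² + (⅓)*4))*7 = (4 + (-⅕ + 2*16 + 4/3))*7 = (4 + (-⅕ + 32 + 4/3))*7 = (4 + 497/15)*7 = (557/15)*7 = 3899/15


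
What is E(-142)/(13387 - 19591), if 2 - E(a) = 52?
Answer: 25/3102 ≈ 0.0080593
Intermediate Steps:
E(a) = -50 (E(a) = 2 - 1*52 = 2 - 52 = -50)
E(-142)/(13387 - 19591) = -50/(13387 - 19591) = -50/(-6204) = -50*(-1/6204) = 25/3102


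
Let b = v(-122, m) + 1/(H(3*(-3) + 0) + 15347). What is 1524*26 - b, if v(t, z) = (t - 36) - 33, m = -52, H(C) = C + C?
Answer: 610324134/15329 ≈ 39815.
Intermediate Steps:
H(C) = 2*C
v(t, z) = -69 + t (v(t, z) = (-36 + t) - 33 = -69 + t)
b = -2927838/15329 (b = (-69 - 122) + 1/(2*(3*(-3) + 0) + 15347) = -191 + 1/(2*(-9 + 0) + 15347) = -191 + 1/(2*(-9) + 15347) = -191 + 1/(-18 + 15347) = -191 + 1/15329 = -2927838/15329 ≈ -191.00)
1524*26 - b = 1524*26 - 1*(-2927838/15329) = 39624 + 2927838/15329 = 610324134/15329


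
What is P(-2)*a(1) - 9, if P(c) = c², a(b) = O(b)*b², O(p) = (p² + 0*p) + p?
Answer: -1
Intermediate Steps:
O(p) = p + p² (O(p) = (p² + 0) + p = p² + p = p + p²)
a(b) = b³*(1 + b) (a(b) = (b*(1 + b))*b² = b³*(1 + b))
P(-2)*a(1) - 9 = (-2)²*(1³*(1 + 1)) - 9 = 4*(1*2) - 9 = 4*2 - 9 = 8 - 9 = -1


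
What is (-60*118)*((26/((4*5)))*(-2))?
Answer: 18408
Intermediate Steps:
(-60*118)*((26/((4*5)))*(-2)) = -7080*26/20*(-2) = -7080*26*(1/20)*(-2) = -9204*(-2) = -7080*(-13/5) = 18408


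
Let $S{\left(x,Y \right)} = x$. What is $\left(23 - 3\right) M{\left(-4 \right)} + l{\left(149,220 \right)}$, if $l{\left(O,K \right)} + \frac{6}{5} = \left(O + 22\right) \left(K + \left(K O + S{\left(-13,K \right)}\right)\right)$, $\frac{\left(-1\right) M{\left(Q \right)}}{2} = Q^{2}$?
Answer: $\frac{28200679}{5} \approx 5.6401 \cdot 10^{6}$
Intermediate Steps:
$M{\left(Q \right)} = - 2 Q^{2}$
$l{\left(O,K \right)} = - \frac{6}{5} + \left(22 + O\right) \left(-13 + K + K O\right)$ ($l{\left(O,K \right)} = - \frac{6}{5} + \left(O + 22\right) \left(K + \left(K O - 13\right)\right) = - \frac{6}{5} + \left(22 + O\right) \left(K + \left(-13 + K O\right)\right) = - \frac{6}{5} + \left(22 + O\right) \left(-13 + K + K O\right)$)
$\left(23 - 3\right) M{\left(-4 \right)} + l{\left(149,220 \right)} = \left(23 - 3\right) \left(- 2 \left(-4\right)^{2}\right) + \left(- \frac{1436}{5} - 1937 + 22 \cdot 220 + 220 \cdot 149^{2} + 23 \cdot 220 \cdot 149\right) = 20 \left(\left(-2\right) 16\right) + \left(- \frac{1436}{5} - 1937 + 4840 + 220 \cdot 22201 + 753940\right) = 20 \left(-32\right) + \left(- \frac{1436}{5} - 1937 + 4840 + 4884220 + 753940\right) = -640 + \frac{28203879}{5} = \frac{28200679}{5}$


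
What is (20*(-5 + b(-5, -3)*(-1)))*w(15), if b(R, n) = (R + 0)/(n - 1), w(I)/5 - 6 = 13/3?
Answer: -19375/3 ≈ -6458.3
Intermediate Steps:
w(I) = 155/3 (w(I) = 30 + 5*(13/3) = 30 + 65/3 = 155/3)
b(R, n) = R/(-1 + n)
(20*(-5 + b(-5, -3)*(-1)))*w(15) = (20*(-5 - 5/(-1 - 3)*(-1)))*(155/3) = (20*(-5 - 5/(-4)*(-1)))*(155/3) = (20*(-5 - 5*(-¼)*(-1)))*(155/3) = (20*(-5 + (5/4)*(-1)))*(155/3) = (20*(-5 - 5/4))*(155/3) = (20*(-25/4))*(155/3) = -125*155/3 = -19375/3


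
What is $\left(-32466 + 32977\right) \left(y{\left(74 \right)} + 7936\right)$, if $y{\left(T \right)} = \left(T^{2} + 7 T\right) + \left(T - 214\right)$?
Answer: $7046690$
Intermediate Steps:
$y{\left(T \right)} = -214 + T^{2} + 8 T$ ($y{\left(T \right)} = \left(T^{2} + 7 T\right) + \left(-214 + T\right) = -214 + T^{2} + 8 T$)
$\left(-32466 + 32977\right) \left(y{\left(74 \right)} + 7936\right) = \left(-32466 + 32977\right) \left(\left(-214 + 74^{2} + 8 \cdot 74\right) + 7936\right) = 511 \left(\left(-214 + 5476 + 592\right) + 7936\right) = 511 \left(5854 + 7936\right) = 511 \cdot 13790 = 7046690$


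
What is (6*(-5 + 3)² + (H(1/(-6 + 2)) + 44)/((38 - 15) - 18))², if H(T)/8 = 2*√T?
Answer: 26832/25 + 2624*I/25 ≈ 1073.3 + 104.96*I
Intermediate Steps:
H(T) = 16*√T (H(T) = 8*(2*√T) = 16*√T)
(6*(-5 + 3)² + (H(1/(-6 + 2)) + 44)/((38 - 15) - 18))² = (6*(-5 + 3)² + (16*√(1/(-6 + 2)) + 44)/((38 - 15) - 18))² = (6*(-2)² + (16*√(1/(-4)) + 44)/(23 - 18))² = (6*4 + (16*√(-¼) + 44)/5)² = (24 + (16*(I/2) + 44)*(⅕))² = (24 + (8*I + 44)*(⅕))² = (24 + (44 + 8*I)*(⅕))² = (24 + (44/5 + 8*I/5))² = (164/5 + 8*I/5)²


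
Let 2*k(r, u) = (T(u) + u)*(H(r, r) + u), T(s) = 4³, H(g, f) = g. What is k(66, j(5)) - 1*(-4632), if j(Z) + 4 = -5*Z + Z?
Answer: 5472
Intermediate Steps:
T(s) = 64
j(Z) = -4 - 4*Z (j(Z) = -4 + (-5*Z + Z) = -4 - 4*Z)
k(r, u) = (64 + u)*(r + u)/2 (k(r, u) = ((64 + u)*(r + u))/2 = (64 + u)*(r + u)/2)
k(66, j(5)) - 1*(-4632) = ((-4 - 4*5)²/2 + 32*66 + 32*(-4 - 4*5) + (½)*66*(-4 - 4*5)) - 1*(-4632) = ((-4 - 20)²/2 + 2112 + 32*(-4 - 20) + (½)*66*(-4 - 20)) + 4632 = ((½)*(-24)² + 2112 + 32*(-24) + (½)*66*(-24)) + 4632 = ((½)*576 + 2112 - 768 - 792) + 4632 = (288 + 2112 - 768 - 792) + 4632 = 840 + 4632 = 5472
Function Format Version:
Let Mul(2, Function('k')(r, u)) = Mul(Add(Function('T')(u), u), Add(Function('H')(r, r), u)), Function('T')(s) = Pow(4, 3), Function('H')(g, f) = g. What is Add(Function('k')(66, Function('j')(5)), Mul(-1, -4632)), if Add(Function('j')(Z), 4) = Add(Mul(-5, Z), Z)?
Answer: 5472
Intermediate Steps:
Function('T')(s) = 64
Function('j')(Z) = Add(-4, Mul(-4, Z)) (Function('j')(Z) = Add(-4, Add(Mul(-5, Z), Z)) = Add(-4, Mul(-4, Z)))
Function('k')(r, u) = Mul(Rational(1, 2), Add(64, u), Add(r, u)) (Function('k')(r, u) = Mul(Rational(1, 2), Mul(Add(64, u), Add(r, u))) = Mul(Rational(1, 2), Add(64, u), Add(r, u)))
Add(Function('k')(66, Function('j')(5)), Mul(-1, -4632)) = Add(Add(Mul(Rational(1, 2), Pow(Add(-4, Mul(-4, 5)), 2)), Mul(32, 66), Mul(32, Add(-4, Mul(-4, 5))), Mul(Rational(1, 2), 66, Add(-4, Mul(-4, 5)))), Mul(-1, -4632)) = Add(Add(Mul(Rational(1, 2), Pow(Add(-4, -20), 2)), 2112, Mul(32, Add(-4, -20)), Mul(Rational(1, 2), 66, Add(-4, -20))), 4632) = Add(Add(Mul(Rational(1, 2), Pow(-24, 2)), 2112, Mul(32, -24), Mul(Rational(1, 2), 66, -24)), 4632) = Add(Add(Mul(Rational(1, 2), 576), 2112, -768, -792), 4632) = Add(Add(288, 2112, -768, -792), 4632) = Add(840, 4632) = 5472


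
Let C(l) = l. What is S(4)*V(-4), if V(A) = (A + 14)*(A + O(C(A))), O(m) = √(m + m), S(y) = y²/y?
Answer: -160 + 80*I*√2 ≈ -160.0 + 113.14*I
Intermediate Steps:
S(y) = y
O(m) = √2*√m (O(m) = √(2*m) = √2*√m)
V(A) = (14 + A)*(A + √2*√A) (V(A) = (A + 14)*(A + √2*√A) = (14 + A)*(A + √2*√A))
S(4)*V(-4) = 4*((-4)² + 14*(-4) + √2*(-4)^(3/2) + 14*√2*√(-4)) = 4*(16 - 56 + √2*(-8*I) + 14*√2*(2*I)) = 4*(16 - 56 - 8*I*√2 + 28*I*√2) = 4*(-40 + 20*I*√2) = -160 + 80*I*√2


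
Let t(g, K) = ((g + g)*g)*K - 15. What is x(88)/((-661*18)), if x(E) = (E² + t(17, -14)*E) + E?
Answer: 352792/5949 ≈ 59.303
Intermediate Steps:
t(g, K) = -15 + 2*K*g² (t(g, K) = ((2*g)*g)*K - 15 = (2*g²)*K - 15 = 2*K*g² - 15 = -15 + 2*K*g²)
x(E) = E² - 8106*E (x(E) = (E² + (-15 + 2*(-14)*17²)*E) + E = (E² + (-15 + 2*(-14)*289)*E) + E = (E² + (-15 - 8092)*E) + E = (E² - 8107*E) + E = E² - 8106*E)
x(88)/((-661*18)) = (88*(-8106 + 88))/((-661*18)) = (88*(-8018))/(-11898) = -705584*(-1/11898) = 352792/5949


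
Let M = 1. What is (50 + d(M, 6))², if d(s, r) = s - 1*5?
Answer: 2116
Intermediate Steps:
d(s, r) = -5 + s (d(s, r) = s - 5 = -5 + s)
(50 + d(M, 6))² = (50 + (-5 + 1))² = (50 - 4)² = 46² = 2116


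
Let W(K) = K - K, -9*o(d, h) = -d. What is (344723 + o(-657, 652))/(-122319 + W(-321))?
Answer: -344650/122319 ≈ -2.8176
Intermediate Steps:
o(d, h) = d/9 (o(d, h) = -(-1)*d/9 = d/9)
W(K) = 0
(344723 + o(-657, 652))/(-122319 + W(-321)) = (344723 + (⅑)*(-657))/(-122319 + 0) = (344723 - 73)/(-122319) = 344650*(-1/122319) = -344650/122319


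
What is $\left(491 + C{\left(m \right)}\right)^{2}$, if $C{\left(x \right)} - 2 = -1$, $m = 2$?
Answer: $242064$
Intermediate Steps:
$C{\left(x \right)} = 1$ ($C{\left(x \right)} = 2 - 1 = 1$)
$\left(491 + C{\left(m \right)}\right)^{2} = \left(491 + 1\right)^{2} = 492^{2} = 242064$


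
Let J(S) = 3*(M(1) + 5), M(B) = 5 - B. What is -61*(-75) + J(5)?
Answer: 4602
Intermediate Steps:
J(S) = 27 (J(S) = 3*((5 - 1*1) + 5) = 3*((5 - 1) + 5) = 3*(4 + 5) = 3*9 = 27)
-61*(-75) + J(5) = -61*(-75) + 27 = 4575 + 27 = 4602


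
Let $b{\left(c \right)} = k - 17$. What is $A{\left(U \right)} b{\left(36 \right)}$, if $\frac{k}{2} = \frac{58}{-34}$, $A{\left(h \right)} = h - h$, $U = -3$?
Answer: $0$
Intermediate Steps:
$A{\left(h \right)} = 0$
$k = - \frac{58}{17}$ ($k = 2 \frac{58}{-34} = 2 \cdot 58 \left(- \frac{1}{34}\right) = 2 \left(- \frac{29}{17}\right) = - \frac{58}{17} \approx -3.4118$)
$b{\left(c \right)} = - \frac{347}{17}$ ($b{\left(c \right)} = - \frac{58}{17} - 17 = - \frac{347}{17}$)
$A{\left(U \right)} b{\left(36 \right)} = 0 \left(- \frac{347}{17}\right) = 0$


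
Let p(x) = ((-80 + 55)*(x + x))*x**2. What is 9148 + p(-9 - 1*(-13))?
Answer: 5948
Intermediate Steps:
p(x) = -50*x**3 (p(x) = (-50*x)*x**2 = -50*x**3)
9148 + p(-9 - 1*(-13)) = 9148 - 50*(-9 - 1*(-13))**3 = 9148 - 50*(-9 + 13)**3 = 9148 - 50*4**3 = 9148 - 50*64 = 9148 - 3200 = 5948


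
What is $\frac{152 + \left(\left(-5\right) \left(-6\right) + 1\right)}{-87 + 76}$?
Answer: $- \frac{183}{11} \approx -16.636$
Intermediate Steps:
$\frac{152 + \left(\left(-5\right) \left(-6\right) + 1\right)}{-87 + 76} = \frac{152 + \left(30 + 1\right)}{-11} = - \frac{152 + 31}{11} = \left(- \frac{1}{11}\right) 183 = - \frac{183}{11}$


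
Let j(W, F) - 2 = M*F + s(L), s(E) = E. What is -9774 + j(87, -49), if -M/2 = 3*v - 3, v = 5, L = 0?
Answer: -8596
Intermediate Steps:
M = -24 (M = -2*(3*5 - 3) = -2*(15 - 3) = -2*12 = -24)
j(W, F) = 2 - 24*F (j(W, F) = 2 + (-24*F + 0) = 2 - 24*F)
-9774 + j(87, -49) = -9774 + (2 - 24*(-49)) = -9774 + (2 + 1176) = -9774 + 1178 = -8596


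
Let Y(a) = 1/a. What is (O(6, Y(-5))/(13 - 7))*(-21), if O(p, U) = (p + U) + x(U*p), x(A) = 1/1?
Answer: -119/5 ≈ -23.800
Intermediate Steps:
x(A) = 1
O(p, U) = 1 + U + p (O(p, U) = (p + U) + 1 = (U + p) + 1 = 1 + U + p)
(O(6, Y(-5))/(13 - 7))*(-21) = ((1 + 1/(-5) + 6)/(13 - 7))*(-21) = ((1 - ⅕ + 6)/6)*(-21) = ((34/5)*(⅙))*(-21) = (17/15)*(-21) = -119/5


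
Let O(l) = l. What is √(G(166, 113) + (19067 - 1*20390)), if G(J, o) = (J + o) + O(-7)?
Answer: I*√1051 ≈ 32.419*I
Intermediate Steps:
G(J, o) = -7 + J + o (G(J, o) = (J + o) - 7 = -7 + J + o)
√(G(166, 113) + (19067 - 1*20390)) = √((-7 + 166 + 113) + (19067 - 1*20390)) = √(272 + (19067 - 20390)) = √(272 - 1323) = √(-1051) = I*√1051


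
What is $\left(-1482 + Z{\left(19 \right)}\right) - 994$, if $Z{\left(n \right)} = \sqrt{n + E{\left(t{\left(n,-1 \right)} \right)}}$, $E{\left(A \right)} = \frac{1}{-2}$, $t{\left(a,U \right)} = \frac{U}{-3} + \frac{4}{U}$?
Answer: $-2476 + \frac{\sqrt{74}}{2} \approx -2471.7$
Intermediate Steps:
$t{\left(a,U \right)} = \frac{4}{U} - \frac{U}{3}$ ($t{\left(a,U \right)} = U \left(- \frac{1}{3}\right) + \frac{4}{U} = - \frac{U}{3} + \frac{4}{U} = \frac{4}{U} - \frac{U}{3}$)
$E{\left(A \right)} = - \frac{1}{2}$
$Z{\left(n \right)} = \sqrt{- \frac{1}{2} + n}$ ($Z{\left(n \right)} = \sqrt{n - \frac{1}{2}} = \sqrt{- \frac{1}{2} + n}$)
$\left(-1482 + Z{\left(19 \right)}\right) - 994 = \left(-1482 + \frac{\sqrt{-2 + 4 \cdot 19}}{2}\right) - 994 = \left(-1482 + \frac{\sqrt{-2 + 76}}{2}\right) - 994 = \left(-1482 + \frac{\sqrt{74}}{2}\right) - 994 = -2476 + \frac{\sqrt{74}}{2}$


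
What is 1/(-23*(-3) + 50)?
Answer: 1/119 ≈ 0.0084034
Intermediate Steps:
1/(-23*(-3) + 50) = 1/(69 + 50) = 1/119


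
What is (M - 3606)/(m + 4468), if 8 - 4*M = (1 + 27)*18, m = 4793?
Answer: -3730/9261 ≈ -0.40276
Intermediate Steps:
M = -124 (M = 2 - (1 + 27)*18/4 = 2 - 7*18 = 2 - ¼*504 = 2 - 126 = -124)
(M - 3606)/(m + 4468) = (-124 - 3606)/(4793 + 4468) = -3730/9261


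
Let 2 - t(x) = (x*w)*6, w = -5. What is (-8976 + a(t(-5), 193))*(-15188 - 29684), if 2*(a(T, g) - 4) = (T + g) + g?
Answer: 397251816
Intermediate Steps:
t(x) = 2 + 30*x (t(x) = 2 - x*(-5)*6 = 2 - (-5*x)*6 = 2 - (-30)*x = 2 + 30*x)
a(T, g) = 4 + g + T/2 (a(T, g) = 4 + ((T + g) + g)/2 = 4 + (T + 2*g)/2 = 4 + (g + T/2) = 4 + g + T/2)
(-8976 + a(t(-5), 193))*(-15188 - 29684) = (-8976 + (4 + 193 + (2 + 30*(-5))/2))*(-15188 - 29684) = (-8976 + (4 + 193 + (2 - 150)/2))*(-44872) = (-8976 + (4 + 193 + (1/2)*(-148)))*(-44872) = (-8976 + (4 + 193 - 74))*(-44872) = (-8976 + 123)*(-44872) = -8853*(-44872) = 397251816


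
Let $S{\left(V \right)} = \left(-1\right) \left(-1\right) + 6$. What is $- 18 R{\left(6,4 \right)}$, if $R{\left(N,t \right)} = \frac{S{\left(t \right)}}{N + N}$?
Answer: $- \frac{21}{2} \approx -10.5$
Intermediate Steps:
$S{\left(V \right)} = 7$ ($S{\left(V \right)} = 1 + 6 = 7$)
$R{\left(N,t \right)} = \frac{7}{2 N}$ ($R{\left(N,t \right)} = \frac{7}{N + N} = \frac{7}{2 N}$)
$- 18 R{\left(6,4 \right)} = - 18 \frac{7}{2 \cdot 6} = - 18 \cdot \frac{7}{2} \cdot \frac{1}{6} = \left(-18\right) \frac{7}{12} = - \frac{21}{2}$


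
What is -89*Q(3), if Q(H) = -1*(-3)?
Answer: -267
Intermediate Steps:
Q(H) = 3
-89*Q(3) = -89*3 = -267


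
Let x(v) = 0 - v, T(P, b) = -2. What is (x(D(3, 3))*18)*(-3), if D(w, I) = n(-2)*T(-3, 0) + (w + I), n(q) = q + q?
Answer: 756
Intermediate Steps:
n(q) = 2*q
D(w, I) = 8 + I + w (D(w, I) = (2*(-2))*(-2) + (w + I) = -4*(-2) + (I + w) = 8 + (I + w) = 8 + I + w)
x(v) = -v
(x(D(3, 3))*18)*(-3) = (-(8 + 3 + 3)*18)*(-3) = (-1*14*18)*(-3) = -14*18*(-3) = -252*(-3) = 756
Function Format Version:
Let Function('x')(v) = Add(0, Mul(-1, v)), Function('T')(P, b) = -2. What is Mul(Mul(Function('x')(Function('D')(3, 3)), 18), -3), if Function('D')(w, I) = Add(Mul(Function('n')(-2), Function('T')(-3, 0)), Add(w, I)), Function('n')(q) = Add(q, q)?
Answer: 756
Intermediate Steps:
Function('n')(q) = Mul(2, q)
Function('D')(w, I) = Add(8, I, w) (Function('D')(w, I) = Add(Mul(Mul(2, -2), -2), Add(w, I)) = Add(Mul(-4, -2), Add(I, w)) = Add(8, Add(I, w)) = Add(8, I, w))
Function('x')(v) = Mul(-1, v)
Mul(Mul(Function('x')(Function('D')(3, 3)), 18), -3) = Mul(Mul(Mul(-1, Add(8, 3, 3)), 18), -3) = Mul(Mul(Mul(-1, 14), 18), -3) = Mul(Mul(-14, 18), -3) = Mul(-252, -3) = 756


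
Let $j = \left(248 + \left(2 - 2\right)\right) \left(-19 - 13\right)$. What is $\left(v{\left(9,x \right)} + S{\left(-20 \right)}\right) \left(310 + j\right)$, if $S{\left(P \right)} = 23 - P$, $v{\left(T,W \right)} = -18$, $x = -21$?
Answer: $-190650$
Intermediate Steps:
$j = -7936$ ($j = \left(248 + \left(2 - 2\right)\right) \left(-32\right) = \left(248 + 0\right) \left(-32\right) = 248 \left(-32\right) = -7936$)
$\left(v{\left(9,x \right)} + S{\left(-20 \right)}\right) \left(310 + j\right) = \left(-18 + \left(23 - -20\right)\right) \left(310 - 7936\right) = \left(-18 + \left(23 + 20\right)\right) \left(-7626\right) = \left(-18 + 43\right) \left(-7626\right) = 25 \left(-7626\right) = -190650$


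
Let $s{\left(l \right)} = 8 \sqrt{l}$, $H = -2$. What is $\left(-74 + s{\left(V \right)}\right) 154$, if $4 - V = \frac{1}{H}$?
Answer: $-11396 + 1848 \sqrt{2} \approx -8782.5$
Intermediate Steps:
$V = \frac{9}{2}$ ($V = 4 - \frac{1}{-2} = 4 - - \frac{1}{2} = 4 + \frac{1}{2} = \frac{9}{2} \approx 4.5$)
$\left(-74 + s{\left(V \right)}\right) 154 = \left(-74 + 8 \sqrt{\frac{9}{2}}\right) 154 = \left(-74 + 8 \frac{3 \sqrt{2}}{2}\right) 154 = \left(-74 + 12 \sqrt{2}\right) 154 = -11396 + 1848 \sqrt{2}$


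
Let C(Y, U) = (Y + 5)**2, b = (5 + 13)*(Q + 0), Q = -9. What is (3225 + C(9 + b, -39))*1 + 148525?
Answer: 173654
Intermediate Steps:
b = -162 (b = (5 + 13)*(-9 + 0) = 18*(-9) = -162)
C(Y, U) = (5 + Y)**2
(3225 + C(9 + b, -39))*1 + 148525 = (3225 + (5 + (9 - 162))**2)*1 + 148525 = (3225 + (5 - 153)**2)*1 + 148525 = (3225 + (-148)**2)*1 + 148525 = (3225 + 21904)*1 + 148525 = 25129*1 + 148525 = 25129 + 148525 = 173654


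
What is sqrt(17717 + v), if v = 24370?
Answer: sqrt(42087) ≈ 205.15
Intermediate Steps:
sqrt(17717 + v) = sqrt(17717 + 24370) = sqrt(42087)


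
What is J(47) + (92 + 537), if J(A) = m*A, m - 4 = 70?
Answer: 4107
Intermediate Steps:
m = 74 (m = 4 + 70 = 74)
J(A) = 74*A
J(47) + (92 + 537) = 74*47 + (92 + 537) = 3478 + 629 = 4107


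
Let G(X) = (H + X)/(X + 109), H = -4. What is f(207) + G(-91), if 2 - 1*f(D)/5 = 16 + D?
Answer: -19985/18 ≈ -1110.3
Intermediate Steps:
G(X) = (-4 + X)/(109 + X) (G(X) = (-4 + X)/(X + 109) = (-4 + X)/(109 + X))
f(D) = -70 - 5*D (f(D) = 10 - 5*(16 + D) = 10 + (-80 - 5*D) = -70 - 5*D)
f(207) + G(-91) = (-70 - 5*207) + (-4 - 91)/(109 - 91) = (-70 - 1035) - 95/18 = -1105 + (1/18)*(-95) = -1105 - 95/18 = -19985/18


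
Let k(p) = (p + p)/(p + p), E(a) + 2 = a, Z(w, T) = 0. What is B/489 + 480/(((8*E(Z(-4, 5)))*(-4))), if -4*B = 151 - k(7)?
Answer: 1210/163 ≈ 7.4233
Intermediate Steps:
E(a) = -2 + a
k(p) = 1 (k(p) = (2*p)/((2*p)) = (2*p)*(1/(2*p)) = 1)
B = -75/2 (B = -(151 - 1*1)/4 = -(151 - 1)/4 = -¼*150 = -75/2 ≈ -37.500)
B/489 + 480/(((8*E(Z(-4, 5)))*(-4))) = -75/2/489 + 480/(((8*(-2 + 0))*(-4))) = -75/2*1/489 + 480/(((8*(-2))*(-4))) = -25/326 + 480/((-16*(-4))) = -25/326 + 480/64 = -25/326 + 480*(1/64) = -25/326 + 15/2 = 1210/163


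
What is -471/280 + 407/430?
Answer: -8857/12040 ≈ -0.73563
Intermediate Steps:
-471/280 + 407/430 = -8857/12040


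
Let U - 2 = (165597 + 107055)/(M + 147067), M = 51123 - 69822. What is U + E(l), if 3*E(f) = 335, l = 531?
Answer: 11147861/96276 ≈ 115.79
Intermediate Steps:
E(f) = 335/3 (E(f) = (⅓)*335 = 335/3)
M = -18699
U = 132347/32092 (U = 2 + (165597 + 107055)/(-18699 + 147067) = 2 + 272652/128368 = 2 + 272652*(1/128368) = 2 + 68163/32092 = 132347/32092 ≈ 4.1240)
U + E(l) = 132347/32092 + 335/3 = 11147861/96276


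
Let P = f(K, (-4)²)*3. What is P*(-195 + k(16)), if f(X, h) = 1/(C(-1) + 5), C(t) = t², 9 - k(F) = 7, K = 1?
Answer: -193/2 ≈ -96.500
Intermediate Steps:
k(F) = 2 (k(F) = 9 - 1*7 = 9 - 7 = 2)
f(X, h) = ⅙ (f(X, h) = 1/((-1)² + 5) = 1/(1 + 5) = 1/6 = ⅙)
P = ½ (P = (⅙)*3 = ½ ≈ 0.50000)
P*(-195 + k(16)) = (-195 + 2)/2 = (½)*(-193) = -193/2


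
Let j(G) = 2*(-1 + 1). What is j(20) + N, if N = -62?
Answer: -62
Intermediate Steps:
j(G) = 0 (j(G) = 2*0 = 0)
j(20) + N = 0 - 62 = -62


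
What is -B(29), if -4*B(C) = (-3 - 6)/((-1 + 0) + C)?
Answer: -9/112 ≈ -0.080357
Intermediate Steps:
B(C) = 9/(4*(-1 + C)) (B(C) = -(-3 - 6)/(4*((-1 + 0) + C)) = -(-9)/(4*(-1 + C)) = 9/(4*(-1 + C)))
-B(29) = -9/(4*(-1 + 29)) = -9/(4*28) = -1*9/112 = -9/112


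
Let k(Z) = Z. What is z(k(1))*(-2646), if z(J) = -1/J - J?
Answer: 5292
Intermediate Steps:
z(J) = -J - 1/J
z(k(1))*(-2646) = (-1*1 - 1/1)*(-2646) = (-1 - 1*1)*(-2646) = (-1 - 1)*(-2646) = -2*(-2646) = 5292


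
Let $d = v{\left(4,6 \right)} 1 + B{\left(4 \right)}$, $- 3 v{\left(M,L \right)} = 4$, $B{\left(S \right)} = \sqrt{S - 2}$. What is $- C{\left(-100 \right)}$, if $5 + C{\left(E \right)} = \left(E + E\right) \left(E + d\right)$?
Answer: $- \frac{60785}{3} + 200 \sqrt{2} \approx -19979.0$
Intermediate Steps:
$B{\left(S \right)} = \sqrt{-2 + S}$
$v{\left(M,L \right)} = - \frac{4}{3}$ ($v{\left(M,L \right)} = \left(- \frac{1}{3}\right) 4 = - \frac{4}{3}$)
$d = - \frac{4}{3} + \sqrt{2}$ ($d = \left(- \frac{4}{3}\right) 1 + \sqrt{-2 + 4} = - \frac{4}{3} + \sqrt{2} \approx 0.08088$)
$C{\left(E \right)} = -5 + 2 E \left(- \frac{4}{3} + E + \sqrt{2}\right)$ ($C{\left(E \right)} = -5 + \left(E + E\right) \left(E - \left(\frac{4}{3} - \sqrt{2}\right)\right) = -5 + 2 E \left(- \frac{4}{3} + E + \sqrt{2}\right)$)
$- C{\left(-100 \right)} = - (-5 + 2 \left(-100\right)^{2} - - \frac{200 \left(4 - 3 \sqrt{2}\right)}{3}) = - (-5 + 2 \cdot 10000 + \left(\frac{800}{3} - 200 \sqrt{2}\right)) = - (-5 + 20000 + \left(\frac{800}{3} - 200 \sqrt{2}\right)) = - (\frac{60785}{3} - 200 \sqrt{2}) = - \frac{60785}{3} + 200 \sqrt{2}$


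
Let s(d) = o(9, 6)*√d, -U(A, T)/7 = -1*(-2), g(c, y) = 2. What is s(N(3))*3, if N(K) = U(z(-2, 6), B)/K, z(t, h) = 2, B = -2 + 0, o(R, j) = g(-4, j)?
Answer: 2*I*√42 ≈ 12.961*I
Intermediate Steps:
o(R, j) = 2
B = -2
U(A, T) = -14 (U(A, T) = -(-7)*(-2) = -7*2 = -14)
N(K) = -14/K
s(d) = 2*√d
s(N(3))*3 = (2*√(-14/3))*3 = (2*(I*√42/3))*3 = (2*I*√42/3)*3 = 2*I*√42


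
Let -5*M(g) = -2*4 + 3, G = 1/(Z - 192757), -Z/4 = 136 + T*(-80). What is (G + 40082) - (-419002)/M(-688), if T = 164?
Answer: 64648667963/140821 ≈ 4.5908e+5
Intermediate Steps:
Z = 51936 (Z = -4*(136 + 164*(-80)) = -4*(136 - 13120) = -4*(-12984) = 51936)
G = -1/140821 (G = 1/(51936 - 192757) = 1/(-140821) = -1/140821 ≈ -7.1012e-6)
M(g) = 1 (M(g) = -(-2*4 + 3)/5 = -(-8 + 3)/5 = -⅕*(-5) = 1)
(G + 40082) - (-419002)/M(-688) = (-1/140821 + 40082) - (-419002)/1 = 5644387321/140821 - (-419002) = 5644387321/140821 - 1*(-419002) = 5644387321/140821 + 419002 = 64648667963/140821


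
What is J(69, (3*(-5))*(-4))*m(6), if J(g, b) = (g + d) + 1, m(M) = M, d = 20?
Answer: 540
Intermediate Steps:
J(g, b) = 21 + g (J(g, b) = (g + 20) + 1 = (20 + g) + 1 = 21 + g)
J(69, (3*(-5))*(-4))*m(6) = (21 + 69)*6 = 90*6 = 540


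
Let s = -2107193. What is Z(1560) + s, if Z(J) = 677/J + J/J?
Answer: -3287218843/1560 ≈ -2.1072e+6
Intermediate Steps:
Z(J) = 1 + 677/J (Z(J) = 677/J + 1 = 1 + 677/J)
Z(1560) + s = (677 + 1560)/1560 - 2107193 = (1/1560)*2237 - 2107193 = 2237/1560 - 2107193 = -3287218843/1560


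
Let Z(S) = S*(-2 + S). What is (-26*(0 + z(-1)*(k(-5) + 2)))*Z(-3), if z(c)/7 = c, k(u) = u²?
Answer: 73710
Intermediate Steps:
z(c) = 7*c
(-26*(0 + z(-1)*(k(-5) + 2)))*Z(-3) = (-26*(0 + (7*(-1))*((-5)² + 2)))*(-3*(-2 - 3)) = (-26*(0 - 7*(25 + 2)))*(-3*(-5)) = -26*(0 - 7*27)*15 = -26*(0 - 189)*15 = -26*(-189)*15 = 4914*15 = 73710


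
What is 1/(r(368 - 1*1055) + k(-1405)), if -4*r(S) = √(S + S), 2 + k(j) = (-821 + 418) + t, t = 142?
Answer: -2104/554039 + 2*I*√1374/554039 ≈ -0.0037976 + 0.00013381*I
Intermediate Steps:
k(j) = -263 (k(j) = -2 + ((-821 + 418) + 142) = -2 + (-403 + 142) = -2 - 261 = -263)
r(S) = -√2*√S/4 (r(S) = -√(S + S)/4 = -√2*√S/4)
1/(r(368 - 1*1055) + k(-1405)) = 1/(-√2*√(368 - 1*1055)/4 - 263) = 1/(-√2*√(368 - 1055)/4 - 263) = 1/(-√2*√(-687)/4 - 263) = 1/(-√2*I*√687/4 - 263) = 1/(-I*√1374/4 - 263) = 1/(-263 - I*√1374/4)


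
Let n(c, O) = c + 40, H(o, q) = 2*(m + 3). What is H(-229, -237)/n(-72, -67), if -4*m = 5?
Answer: -7/64 ≈ -0.10938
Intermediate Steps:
m = -5/4 (m = -¼*5 = -5/4 ≈ -1.2500)
H(o, q) = 7/2 (H(o, q) = 2*(-5/4 + 3) = 2*(7/4) = 7/2)
n(c, O) = 40 + c
H(-229, -237)/n(-72, -67) = 7/(2*(40 - 72)) = (7/2)/(-32) = (7/2)*(-1/32) = -7/64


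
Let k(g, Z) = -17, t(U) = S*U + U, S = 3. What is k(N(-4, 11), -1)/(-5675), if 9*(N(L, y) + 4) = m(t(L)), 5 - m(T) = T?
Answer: 17/5675 ≈ 0.0029956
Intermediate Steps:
t(U) = 4*U (t(U) = 3*U + U = 4*U)
m(T) = 5 - T
N(L, y) = -31/9 - 4*L/9 (N(L, y) = -4 + (5 - 4*L)/9 = -4 + (5/9 - 4*L/9) = -31/9 - 4*L/9)
k(N(-4, 11), -1)/(-5675) = -17/(-5675) = -17*(-1/5675) = 17/5675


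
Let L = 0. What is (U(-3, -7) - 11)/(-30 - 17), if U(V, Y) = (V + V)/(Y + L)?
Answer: 71/329 ≈ 0.21581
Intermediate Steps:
U(V, Y) = 2*V/Y (U(V, Y) = (V + V)/(Y + 0) = (2*V)/Y = 2*V/Y)
(U(-3, -7) - 11)/(-30 - 17) = (2*(-3)/(-7) - 11)/(-30 - 17) = (2*(-3)*(-1/7) - 11)/(-47) = (6/7 - 11)*(-1/47) = -71/7*(-1/47) = 71/329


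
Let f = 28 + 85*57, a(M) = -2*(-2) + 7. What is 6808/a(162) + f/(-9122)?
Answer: 62048973/100342 ≈ 618.38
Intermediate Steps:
a(M) = 11 (a(M) = 4 + 7 = 11)
f = 4873 (f = 28 + 4845 = 4873)
6808/a(162) + f/(-9122) = 6808/11 + 4873/(-9122) = 6808*(1/11) + 4873*(-1/9122) = 6808/11 - 4873/9122 = 62048973/100342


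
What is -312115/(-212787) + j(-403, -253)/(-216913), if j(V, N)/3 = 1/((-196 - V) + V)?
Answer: 13269553633381/9046628240076 ≈ 1.4668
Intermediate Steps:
j(V, N) = -3/196 (j(V, N) = 3/((-196 - V) + V) = 3/(-196) = 3*(-1/196) = -3/196)
-312115/(-212787) + j(-403, -253)/(-216913) = -312115/(-212787) - 3/196/(-216913) = -312115*(-1/212787) - 3/196*(-1/216913) = 312115/212787 + 3/42514948 = 13269553633381/9046628240076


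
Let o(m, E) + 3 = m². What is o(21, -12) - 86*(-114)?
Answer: 10242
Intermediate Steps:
o(m, E) = -3 + m²
o(21, -12) - 86*(-114) = (-3 + 21²) - 86*(-114) = (-3 + 441) + 9804 = 438 + 9804 = 10242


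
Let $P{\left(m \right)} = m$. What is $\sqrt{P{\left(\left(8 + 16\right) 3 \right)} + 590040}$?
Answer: $12 \sqrt{4098} \approx 768.19$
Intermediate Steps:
$\sqrt{P{\left(\left(8 + 16\right) 3 \right)} + 590040} = \sqrt{\left(8 + 16\right) 3 + 590040} = \sqrt{24 \cdot 3 + 590040} = \sqrt{72 + 590040} = \sqrt{590112} = 12 \sqrt{4098}$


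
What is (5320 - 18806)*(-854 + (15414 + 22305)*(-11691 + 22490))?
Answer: -5493206891722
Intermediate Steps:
(5320 - 18806)*(-854 + (15414 + 22305)*(-11691 + 22490)) = -13486*(-854 + 37719*10799) = -13486*(-854 + 407327481) = -13486*407326627 = -5493206891722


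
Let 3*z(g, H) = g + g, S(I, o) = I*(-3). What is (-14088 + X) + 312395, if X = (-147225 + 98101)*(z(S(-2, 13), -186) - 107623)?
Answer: 5286974063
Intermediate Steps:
S(I, o) = -3*I
z(g, H) = 2*g/3 (z(g, H) = (g + g)/3 = (2*g)/3 = 2*g/3)
X = 5286675756 (X = (-147225 + 98101)*(2*(-3*(-2))/3 - 107623) = -49124*((⅔)*6 - 107623) = -49124*(4 - 107623) = -49124*(-107619) = 5286675756)
(-14088 + X) + 312395 = (-14088 + 5286675756) + 312395 = 5286661668 + 312395 = 5286974063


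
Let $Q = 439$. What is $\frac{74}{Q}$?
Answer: $\frac{74}{439} \approx 0.16856$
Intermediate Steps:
$\frac{74}{Q} = \frac{74}{439}$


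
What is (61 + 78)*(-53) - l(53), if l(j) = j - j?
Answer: -7367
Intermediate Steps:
l(j) = 0
(61 + 78)*(-53) - l(53) = (61 + 78)*(-53) - 1*0 = 139*(-53) + 0 = -7367 + 0 = -7367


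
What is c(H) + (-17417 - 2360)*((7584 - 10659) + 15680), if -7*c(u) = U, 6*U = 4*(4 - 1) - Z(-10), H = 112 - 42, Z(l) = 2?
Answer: -5235070790/21 ≈ -2.4929e+8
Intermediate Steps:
H = 70
U = 5/3 (U = (4*(4 - 1) - 1*2)/6 = (4*3 - 2)/6 = (12 - 2)/6 = (⅙)*10 = 5/3 ≈ 1.6667)
c(u) = -5/21 (c(u) = -⅐*5/3 = -5/21)
c(H) + (-17417 - 2360)*((7584 - 10659) + 15680) = -5/21 + (-17417 - 2360)*((7584 - 10659) + 15680) = -5/21 - 19777*(-3075 + 15680) = -5/21 - 19777*12605 = -5/21 - 249289085 = -5235070790/21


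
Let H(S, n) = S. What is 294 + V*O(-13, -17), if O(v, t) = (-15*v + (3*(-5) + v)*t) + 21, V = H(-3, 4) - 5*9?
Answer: -32922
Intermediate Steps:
V = -48 (V = -3 - 5*9 = -3 - 45 = -48)
O(v, t) = 21 - 15*v + t*(-15 + v) (O(v, t) = (-15*v + (-15 + v)*t) + 21 = (-15*v + t*(-15 + v)) + 21 = 21 - 15*v + t*(-15 + v))
294 + V*O(-13, -17) = 294 - 48*(21 - 15*(-17) - 15*(-13) - 17*(-13)) = 294 - 48*(21 + 255 + 195 + 221) = 294 - 48*692 = 294 - 33216 = -32922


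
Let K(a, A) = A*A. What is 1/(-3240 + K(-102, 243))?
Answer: 1/55809 ≈ 1.7918e-5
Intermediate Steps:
K(a, A) = A²
1/(-3240 + K(-102, 243)) = 1/(-3240 + 243²) = 1/(-3240 + 59049) = 1/55809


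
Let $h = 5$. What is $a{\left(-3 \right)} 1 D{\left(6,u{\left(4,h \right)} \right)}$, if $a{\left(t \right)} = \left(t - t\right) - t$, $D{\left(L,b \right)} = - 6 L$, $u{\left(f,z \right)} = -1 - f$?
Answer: $-108$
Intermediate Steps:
$a{\left(t \right)} = - t$ ($a{\left(t \right)} = 0 - t = - t$)
$a{\left(-3 \right)} 1 D{\left(6,u{\left(4,h \right)} \right)} = \left(-1\right) \left(-3\right) 1 \left(\left(-6\right) 6\right) = 3 \cdot 1 \left(-36\right) = 3 \left(-36\right) = -108$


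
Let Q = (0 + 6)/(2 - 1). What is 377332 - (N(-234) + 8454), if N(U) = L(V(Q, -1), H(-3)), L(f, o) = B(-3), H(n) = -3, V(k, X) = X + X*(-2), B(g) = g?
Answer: 368881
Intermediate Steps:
Q = 6 (Q = 6/1 = 6*1 = 6)
V(k, X) = -X (V(k, X) = X - 2*X = -X)
L(f, o) = -3
N(U) = -3
377332 - (N(-234) + 8454) = 377332 - (-3 + 8454) = 377332 - 1*8451 = 377332 - 8451 = 368881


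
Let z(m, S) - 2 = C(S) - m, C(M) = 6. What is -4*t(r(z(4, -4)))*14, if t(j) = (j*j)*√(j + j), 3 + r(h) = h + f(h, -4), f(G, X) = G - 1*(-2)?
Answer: -2744*√14 ≈ -10267.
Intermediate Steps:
f(G, X) = 2 + G (f(G, X) = G + 2 = 2 + G)
z(m, S) = 8 - m (z(m, S) = 2 + (6 - m) = 8 - m)
r(h) = -1 + 2*h (r(h) = -3 + (h + (2 + h)) = -3 + (2 + 2*h) = -1 + 2*h)
t(j) = √2*j^(5/2) (t(j) = j²*√(2*j) = j²*(√2*√j) = √2*j^(5/2))
-4*t(r(z(4, -4)))*14 = -4*√2*(-1 + 2*(8 - 1*4))^(5/2)*14 = -4*√2*(-1 + 2*(8 - 4))^(5/2)*14 = -4*√2*(-1 + 2*4)^(5/2)*14 = -4*√2*(-1 + 8)^(5/2)*14 = -4*√2*7^(5/2)*14 = -4*√2*49*√7*14 = -196*√14*14 = -2744*√14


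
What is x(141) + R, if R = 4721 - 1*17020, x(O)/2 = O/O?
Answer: -12297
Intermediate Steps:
x(O) = 2 (x(O) = 2*(O/O) = 2*1 = 2)
R = -12299 (R = 4721 - 17020 = -12299)
x(141) + R = 2 - 12299 = -12297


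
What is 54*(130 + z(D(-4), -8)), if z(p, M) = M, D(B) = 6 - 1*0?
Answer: 6588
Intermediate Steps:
D(B) = 6 (D(B) = 6 + 0 = 6)
54*(130 + z(D(-4), -8)) = 54*(130 - 8) = 54*122 = 6588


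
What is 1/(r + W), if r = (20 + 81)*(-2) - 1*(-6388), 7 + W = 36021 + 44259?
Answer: 1/86459 ≈ 1.1566e-5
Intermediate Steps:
W = 80273 (W = -7 + (36021 + 44259) = -7 + 80280 = 80273)
r = 6186 (r = 101*(-2) + 6388 = -202 + 6388 = 6186)
1/(r + W) = 1/(6186 + 80273) = 1/86459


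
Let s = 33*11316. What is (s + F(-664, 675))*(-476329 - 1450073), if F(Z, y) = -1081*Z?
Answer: -2102112979224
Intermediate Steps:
s = 373428
(s + F(-664, 675))*(-476329 - 1450073) = (373428 - 1081*(-664))*(-476329 - 1450073) = (373428 + 717784)*(-1926402) = 1091212*(-1926402) = -2102112979224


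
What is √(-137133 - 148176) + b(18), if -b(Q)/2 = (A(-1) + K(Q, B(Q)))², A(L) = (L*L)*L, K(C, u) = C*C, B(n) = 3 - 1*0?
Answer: -208658 + 3*I*√31701 ≈ -2.0866e+5 + 534.14*I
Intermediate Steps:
B(n) = 3 (B(n) = 3 + 0 = 3)
K(C, u) = C²
A(L) = L³ (A(L) = L²*L = L³)
b(Q) = -2*(-1 + Q²)² (b(Q) = -2*((-1)³ + Q²)² = -2*(-1 + Q²)²)
√(-137133 - 148176) + b(18) = √(-137133 - 148176) - 2*(-1 + 18²)² = √(-285309) - 2*(-1 + 324)² = 3*I*√31701 - 2*323² = 3*I*√31701 - 2*104329 = 3*I*√31701 - 208658 = -208658 + 3*I*√31701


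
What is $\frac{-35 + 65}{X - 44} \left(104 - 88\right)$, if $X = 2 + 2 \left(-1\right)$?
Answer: $- \frac{120}{11} \approx -10.909$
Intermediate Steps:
$X = 0$ ($X = 2 - 2 = 0$)
$\frac{-35 + 65}{X - 44} \left(104 - 88\right) = \frac{-35 + 65}{0 - 44} \left(104 - 88\right) = \frac{30}{-44} \cdot 16 = 30 \left(- \frac{1}{44}\right) 16 = \left(- \frac{15}{22}\right) 16 = - \frac{120}{11}$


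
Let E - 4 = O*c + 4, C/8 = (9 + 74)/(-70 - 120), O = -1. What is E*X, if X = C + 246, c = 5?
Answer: 69114/95 ≈ 727.52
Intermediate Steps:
C = -332/95 (C = 8*((9 + 74)/(-70 - 120)) = 8*(83/(-190)) = 8*(83*(-1/190)) = 8*(-83/190) = -332/95 ≈ -3.4947)
E = 3 (E = 4 + (-1*5 + 4) = 4 + (-5 + 4) = 4 - 1 = 3)
X = 23038/95 (X = -332/95 + 246 = 23038/95 ≈ 242.51)
E*X = 3*(23038/95) = 69114/95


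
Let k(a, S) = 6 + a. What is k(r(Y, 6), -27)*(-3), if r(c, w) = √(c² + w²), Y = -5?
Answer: -18 - 3*√61 ≈ -41.431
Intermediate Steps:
k(r(Y, 6), -27)*(-3) = (6 + √((-5)² + 6²))*(-3) = (6 + √(25 + 36))*(-3) = (6 + √61)*(-3) = -18 - 3*√61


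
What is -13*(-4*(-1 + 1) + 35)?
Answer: -455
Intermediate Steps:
-13*(-4*(-1 + 1) + 35) = -13*(-4*0 + 35) = -13*(0 + 35) = -13*35 = -455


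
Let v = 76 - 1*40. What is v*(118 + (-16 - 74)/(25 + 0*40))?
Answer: 20592/5 ≈ 4118.4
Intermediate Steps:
v = 36 (v = 76 - 40 = 36)
v*(118 + (-16 - 74)/(25 + 0*40)) = 36*(118 + (-16 - 74)/(25 + 0*40)) = 36*(118 - 90/(25 + 0)) = 36*(118 - 90/25) = 36*(118 - 90*1/25) = 36*(118 - 18/5) = 36*(572/5) = 20592/5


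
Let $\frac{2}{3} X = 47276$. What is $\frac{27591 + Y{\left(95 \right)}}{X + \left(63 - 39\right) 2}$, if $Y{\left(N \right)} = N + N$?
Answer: $\frac{27781}{70962} \approx 0.39149$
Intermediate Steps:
$X = 70914$ ($X = \frac{3}{2} \cdot 47276 = 70914$)
$Y{\left(N \right)} = 2 N$
$\frac{27591 + Y{\left(95 \right)}}{X + \left(63 - 39\right) 2} = \frac{27591 + 2 \cdot 95}{70914 + \left(63 - 39\right) 2} = \frac{27591 + 190}{70914 + 24 \cdot 2} = \frac{27781}{70914 + 48} = \frac{27781}{70962}$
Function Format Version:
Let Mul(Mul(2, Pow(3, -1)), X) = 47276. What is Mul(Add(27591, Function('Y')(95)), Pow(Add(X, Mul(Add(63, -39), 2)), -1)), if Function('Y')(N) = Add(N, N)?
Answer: Rational(27781, 70962) ≈ 0.39149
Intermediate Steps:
X = 70914 (X = Mul(Rational(3, 2), 47276) = 70914)
Function('Y')(N) = Mul(2, N)
Mul(Add(27591, Function('Y')(95)), Pow(Add(X, Mul(Add(63, -39), 2)), -1)) = Mul(Add(27591, Mul(2, 95)), Pow(Add(70914, Mul(Add(63, -39), 2)), -1)) = Mul(Add(27591, 190), Pow(Add(70914, Mul(24, 2)), -1)) = Mul(27781, Pow(Add(70914, 48), -1)) = Mul(27781, Pow(70962, -1)) = Mul(27781, Rational(1, 70962)) = Rational(27781, 70962)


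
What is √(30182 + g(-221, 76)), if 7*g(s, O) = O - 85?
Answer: √1478855/7 ≈ 173.73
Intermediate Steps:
g(s, O) = -85/7 + O/7 (g(s, O) = (O - 85)/7 = (-85 + O)/7 = -85/7 + O/7)
√(30182 + g(-221, 76)) = √(30182 + (-85/7 + (⅐)*76)) = √(30182 + (-85/7 + 76/7)) = √(30182 - 9/7) = √(211265/7) = √1478855/7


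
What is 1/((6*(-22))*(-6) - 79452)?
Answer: -1/78660 ≈ -1.2713e-5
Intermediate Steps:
1/((6*(-22))*(-6) - 79452) = 1/(-132*(-6) - 79452) = 1/(792 - 79452) = 1/(-78660) = -1/78660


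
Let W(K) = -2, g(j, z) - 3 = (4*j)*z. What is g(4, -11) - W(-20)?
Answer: -171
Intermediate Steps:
g(j, z) = 3 + 4*j*z (g(j, z) = 3 + (4*j)*z = 3 + 4*j*z)
g(4, -11) - W(-20) = (3 + 4*4*(-11)) - 1*(-2) = (3 - 176) + 2 = -173 + 2 = -171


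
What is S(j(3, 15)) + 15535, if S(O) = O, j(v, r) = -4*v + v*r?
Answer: 15568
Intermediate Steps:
j(v, r) = -4*v + r*v
S(j(3, 15)) + 15535 = 3*(-4 + 15) + 15535 = 3*11 + 15535 = 33 + 15535 = 15568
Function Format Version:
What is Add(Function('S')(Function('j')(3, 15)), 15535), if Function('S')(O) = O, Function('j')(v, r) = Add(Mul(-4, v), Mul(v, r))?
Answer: 15568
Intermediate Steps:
Function('j')(v, r) = Add(Mul(-4, v), Mul(r, v))
Add(Function('S')(Function('j')(3, 15)), 15535) = Add(Mul(3, Add(-4, 15)), 15535) = Add(Mul(3, 11), 15535) = Add(33, 15535) = 15568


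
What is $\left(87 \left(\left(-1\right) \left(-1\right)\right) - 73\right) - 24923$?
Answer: $-24909$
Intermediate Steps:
$\left(87 \left(\left(-1\right) \left(-1\right)\right) - 73\right) - 24923 = \left(87 \cdot 1 - 73\right) - 24923 = \left(87 - 73\right) - 24923 = 14 - 24923 = -24909$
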